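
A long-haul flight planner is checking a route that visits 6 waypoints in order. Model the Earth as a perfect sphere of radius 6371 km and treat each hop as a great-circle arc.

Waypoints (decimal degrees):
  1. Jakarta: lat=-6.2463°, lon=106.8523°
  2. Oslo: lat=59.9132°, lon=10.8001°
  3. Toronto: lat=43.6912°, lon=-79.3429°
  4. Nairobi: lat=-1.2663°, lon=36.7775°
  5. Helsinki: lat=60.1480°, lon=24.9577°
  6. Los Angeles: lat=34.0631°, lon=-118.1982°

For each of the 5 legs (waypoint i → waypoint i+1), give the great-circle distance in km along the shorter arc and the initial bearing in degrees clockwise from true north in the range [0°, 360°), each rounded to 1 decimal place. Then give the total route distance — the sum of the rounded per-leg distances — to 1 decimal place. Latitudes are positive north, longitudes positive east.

Leg 1: dist=10945.5 km, bearing=329.7°
Leg 2: dist=5933.3 km, bearing=295.7°
Leg 3: dist=12174.0 km, bearing=72.2°
Leg 4: dist=6905.3 km, bearing=353.4°
Leg 5: dist=9010.9 km, bearing=329.8°
Total: 44969.0 km

Leg 1: φ1=-0.1090185, φ2=1.0456826, Δφ=1.1547011, Δλ=-1.6764271 rad; a=sin²(Δφ/2)+cosφ1·cosφ2·sin²(Δλ/2)=0.5733425460; c=2·atan2(√a, √(1-a))=1.718012603; dist=6371·c=10945.458 ≈ 10945.5 km; running total=10945.5 km
Leg 1 bearing: y=sinΔλ·cosφ2=-0.49851722, x=cosφ1·sinφ2-sinφ1·cosφ2·cosΔλ=0.85437934; θ=atan2(y, x)=-30.2629° <0 so +360° → 329.7371° ≈ 329.7°
Leg 2: φ1=1.0456826, φ2=0.7625553, Δφ=-0.2831273, Δλ=-1.5732921 rad; a=sin²(Δφ/2)+cosφ1·cosφ2·sin²(Δλ/2)=0.2016015373; c=2·atan2(√a, √(1-a))=0.931293078; dist=6371·c=5933.268 ≈ 5933.3 km; running total=16878.8 km
Leg 2 bearing: y=sinΔλ·cosφ2=-0.72307100, x=cosφ1·sinφ2-sinφ1·cosφ2·cosΔλ=0.34785308; θ=atan2(y, x)=-64.3088° <0 so +360° → 295.6912° ≈ 295.7°
Leg 3: φ1=0.7625553, φ2=-0.0221011, Δφ=-0.7846564, Δλ=2.0266833 rad; a=sin²(Δφ/2)+cosφ1·cosφ2·sin²(Δλ/2)=0.6667636214; c=2·atan2(√a, √(1-a))=1.910838916; dist=6371·c=12173.955 ≈ 12174.0 km; running total=29052.8 km
Leg 3 bearing: y=sinΔλ·cosφ2=0.89765160, x=cosφ1·sinφ2-sinφ1·cosφ2·cosΔλ=0.28806454; θ=atan2(y, x)=72.2081° ≈ 72.2°
Leg 4: φ1=-0.0221011, φ2=1.0497806, Δφ=1.0718817, Δλ=-0.2062944 rad; a=sin²(Δφ/2)+cosφ1·cosφ2·sin²(Δλ/2)=0.2660394549; c=2·atan2(√a, √(1-a))=1.083859337; dist=6371·c=6905.268 ≈ 6905.3 km; running total=35958.1 km
Leg 4 bearing: y=sinΔλ·cosφ2=-0.10195860, x=cosφ1·sinφ2-sinφ1·cosφ2·cosΔλ=0.87786918; θ=atan2(y, x)=-6.6248° <0 so +360° → 353.3752° ≈ 353.4°
Leg 5: φ1=1.0497806, φ2=0.5945132, Δφ=-0.4552674, Δλ=-2.4985418 rad; a=sin²(Δφ/2)+cosφ1·cosφ2·sin²(Δλ/2)=0.4221043752; c=2·atan2(√a, √(1-a))=1.414367894; dist=6371·c=9010.938 ≈ 9010.9 km; running total=44969.0 km
Leg 5 bearing: y=sinΔλ·cosφ2=-0.49675429, x=cosφ1·sinφ2-sinφ1·cosφ2·cosΔλ=0.85379404; θ=atan2(y, x)=-30.1917° <0 so +360° → 329.8083° ≈ 329.8°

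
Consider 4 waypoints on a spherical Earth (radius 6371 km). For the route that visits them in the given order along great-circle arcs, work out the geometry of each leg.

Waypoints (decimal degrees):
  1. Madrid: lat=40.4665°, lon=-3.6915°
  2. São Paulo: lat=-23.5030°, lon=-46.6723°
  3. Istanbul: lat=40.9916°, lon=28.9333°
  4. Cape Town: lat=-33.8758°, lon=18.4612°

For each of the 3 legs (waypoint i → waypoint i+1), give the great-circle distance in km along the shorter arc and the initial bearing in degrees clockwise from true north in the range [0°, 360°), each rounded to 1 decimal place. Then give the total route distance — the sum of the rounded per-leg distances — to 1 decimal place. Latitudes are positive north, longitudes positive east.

Leg 1: φ1=0.7062737, φ2=-0.4102047, Δφ=-1.1164784, Δλ=-0.7501565 rad; a=sin²(Δφ/2)+cosφ1·cosφ2·sin²(Δλ/2)=0.3742087789; c=2·atan2(√a, √(1-a))=1.316481387; dist=6371·c=8387.303 ≈ 8387.3 km; running total=8387.3 km
Leg 1 bearing: y=sinΔλ·cosφ2=-0.62519444, x=cosφ1·sinφ2-sinφ1·cosφ2·cosΔλ=-0.73880862; θ=atan2(y, x)=-139.7614° <0 so +360° → 220.2386° ≈ 220.2°
Leg 2: φ1=-0.4102047, φ2=0.7154384, Δφ=1.1256431, Δλ=1.3195667 rad; a=sin²(Δφ/2)+cosφ1·cosφ2·sin²(Δλ/2)=0.5447580280; c=2·atan2(√a, √(1-a))=1.660432366; dist=6371·c=10578.615 ≈ 10578.6 km; running total=18965.9 km
Leg 2 bearing: y=sinΔλ·cosφ2=0.73111049, x=cosφ1·sinφ2-sinφ1·cosφ2·cosΔλ=0.67636109; θ=atan2(y, x)=47.2276° ≈ 47.2°
Leg 3: φ1=0.7154384, φ2=-0.5912442, Δφ=-1.3066826, Δλ=-0.1827726 rad; a=sin²(Δφ/2)+cosφ1·cosφ2·sin²(Δλ/2)=0.3746922041; c=2·atan2(√a, √(1-a))=1.317480239; dist=6371·c=8393.667 ≈ 8393.7 km; running total=27359.6 km
Leg 3 bearing: y=sinΔλ·cosφ2=-0.15090311, x=cosφ1·sinφ2-sinφ1·cosφ2·cosΔλ=-0.95625315; θ=atan2(y, x)=-171.0323° <0 so +360° → 188.9677° ≈ 189.0°

Leg 1: dist=8387.3 km, bearing=220.2°
Leg 2: dist=10578.6 km, bearing=47.2°
Leg 3: dist=8393.7 km, bearing=189.0°
Total: 27359.6 km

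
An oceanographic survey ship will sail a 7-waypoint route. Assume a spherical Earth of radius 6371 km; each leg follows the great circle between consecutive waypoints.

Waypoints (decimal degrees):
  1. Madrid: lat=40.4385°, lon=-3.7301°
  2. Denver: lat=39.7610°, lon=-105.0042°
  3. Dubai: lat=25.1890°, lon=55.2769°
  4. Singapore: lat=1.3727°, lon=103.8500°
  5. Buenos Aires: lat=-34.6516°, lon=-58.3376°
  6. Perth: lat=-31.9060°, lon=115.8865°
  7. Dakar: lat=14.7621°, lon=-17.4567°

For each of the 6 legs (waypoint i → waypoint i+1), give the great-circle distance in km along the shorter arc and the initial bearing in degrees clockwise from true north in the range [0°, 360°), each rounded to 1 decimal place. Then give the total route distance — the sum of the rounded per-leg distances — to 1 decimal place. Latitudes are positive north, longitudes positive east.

Leg 1: dist=8063.2 km, bearing=307.8°
Leg 2: dist=12509.0 km, bearing=19.3°
Leg 3: dist=5837.7 km, bearing=109.1°
Leg 4: dist=15879.2 km, bearing=204.6°
Leg 5: dist=12589.6 km, bearing=174.7°
Leg 6: dist=14930.7 km, bearing=259.2°
Total: 69809.4 km

Leg 1: φ1=0.7057850, φ2=0.6939604, Δφ=-0.0118246, Δλ=-1.7675665 rad; a=sin²(Δφ/2)+cosφ1·cosφ2·sin²(Δλ/2)=0.3497638276; c=2·atan2(√a, √(1-a))=1.265608482; dist=6371·c=8063.192 ≈ 8063.2 km; running total=8063.2 km
Leg 1 bearing: y=sinΔλ·cosφ2=-0.75388519, x=cosφ1·sinφ2-sinφ1·cosφ2·cosΔλ=0.58427177; θ=atan2(y, x)=-52.2238° <0 so +360° → 307.7762° ≈ 307.8°
Leg 2: φ1=0.6939604, φ2=0.4396310, Δφ=-0.2543294, Δλ=2.7974329 rad; a=sin²(Δφ/2)+cosφ1·cosφ2·sin²(Δλ/2)=0.6913086606; c=2·atan2(√a, √(1-a))=1.963423851; dist=6371·c=12508.973 ≈ 12509.0 km; running total=20572.2 km
Leg 2 bearing: y=sinΔλ·cosφ2=0.30532147, x=cosφ1·sinφ2-sinφ1·cosφ2·cosΔλ=0.87199930; θ=atan2(y, x)=19.2972° ≈ 19.3°
Leg 3: φ1=0.4396310, φ2=0.0239581, Δφ=-0.4156729, Δλ=0.8477605 rad; a=sin²(Δφ/2)+cosφ1·cosφ2·sin²(Δλ/2)=0.1956152793; c=2·atan2(√a, √(1-a))=0.916287758; dist=6371·c=5837.669 ≈ 5837.7 km; running total=26409.9 km
Leg 3 bearing: y=sinΔλ·cosφ2=0.74958533, x=cosφ1·sinφ2-sinφ1·cosφ2·cosΔλ=-0.25984920; θ=atan2(y, x)=109.1192° ≈ 109.1°
Leg 4: φ1=0.0239581, φ2=-0.6047845, Δφ=-0.6287426, Δλ=-2.8307076 rad; a=sin²(Δφ/2)+cosφ1·cosφ2·sin²(Δλ/2)=0.8982934119; c=2·atan2(√a, √(1-a))=2.492424299; dist=6371·c=15879.235 ≈ 15879.2 km; running total=42289.1 km
Leg 4 bearing: y=sinΔλ·cosφ2=-0.25164199, x=cosφ1·sinφ2-sinφ1·cosφ2·cosΔλ=-0.54965966; θ=atan2(y, x)=-155.4010° <0 so +360° → 204.5990° ≈ 204.6°
Leg 5: φ1=-0.6047845, φ2=-0.5568648, Δφ=0.0479198, Δλ=3.0407842 rad; a=sin²(Δφ/2)+cosφ1·cosφ2·sin²(Δλ/2)=0.6971407788; c=2·atan2(√a, √(1-a))=1.976082273; dist=6371·c=12589.620 ≈ 12589.6 km; running total=54878.7 km
Leg 5 bearing: y=sinΔλ·cosφ2=0.08543309, x=cosφ1·sinφ2-sinφ1·cosφ2·cosΔλ=-0.91500997; θ=atan2(y, x)=174.6658° ≈ 174.7°
Leg 6: φ1=-0.5568648, φ2=0.2576472, Δφ=0.8145120, Δλ=-2.3272779 rad; a=sin²(Δφ/2)+cosφ1·cosφ2·sin²(Δλ/2)=0.8490537235; c=2·atan2(√a, √(1-a))=2.343547149; dist=6371·c=14930.739 ≈ 14930.7 km; running total=69809.4 km
Leg 6 bearing: y=sinΔλ·cosφ2=-0.70325032, x=cosφ1·sinφ2-sinφ1·cosφ2·cosΔλ=-0.13448043; θ=atan2(y, x)=-100.8258° <0 so +360° → 259.1742° ≈ 259.2°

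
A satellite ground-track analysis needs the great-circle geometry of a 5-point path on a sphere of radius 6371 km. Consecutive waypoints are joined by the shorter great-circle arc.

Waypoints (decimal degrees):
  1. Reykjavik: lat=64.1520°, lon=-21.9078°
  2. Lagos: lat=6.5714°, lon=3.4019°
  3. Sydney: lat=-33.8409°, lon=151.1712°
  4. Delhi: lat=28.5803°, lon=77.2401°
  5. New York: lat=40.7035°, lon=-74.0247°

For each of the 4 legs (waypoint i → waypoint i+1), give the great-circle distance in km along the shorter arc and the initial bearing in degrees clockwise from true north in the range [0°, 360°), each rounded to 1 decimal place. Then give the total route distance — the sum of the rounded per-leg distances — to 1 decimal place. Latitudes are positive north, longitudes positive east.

Leg 1: dist=6711.8 km, bearing=150.7°
Leg 2: dist=15524.5 km, bearing=136.9°
Leg 3: dist=10418.9 km, bearing=302.3°
Leg 4: dist=11761.0 km, bearing=337.7°
Total: 44416.2 km

Leg 1: φ1=1.1196636, φ2=0.1146926, Δφ=-1.0049711, Δλ=0.4417376 rad; a=sin²(Δφ/2)+cosφ1·cosφ2·sin²(Δλ/2)=0.2527312672; c=2·atan2(√a, √(1-a))=1.053493741; dist=6371·c=6711.809 ≈ 6711.8 km; running total=6711.8 km
Leg 1 bearing: y=sinΔλ·cosφ2=0.42470218, x=cosφ1·sinφ2-sinφ1·cosφ2·cosΔλ=-0.75832761; θ=atan2(y, x)=150.7489° ≈ 150.7°
Leg 2: φ1=0.1146926, φ2=-0.5906351, Δφ=-0.7053277, Δλ=2.5790608 rad; a=sin²(Δφ/2)+cosφ1·cosφ2·sin²(Δλ/2)=0.8808574493; c=2·atan2(√a, √(1-a))=2.436752146; dist=6371·c=15524.548 ≈ 15524.5 km; running total=22236.3 km
Leg 2 bearing: y=sinΔλ·cosφ2=0.44297672, x=cosφ1·sinφ2-sinφ1·cosφ2·cosΔλ=-0.47282348; θ=atan2(y, x)=136.8667° ≈ 136.9°
Leg 3: φ1=-0.5906351, φ2=0.4988203, Δφ=1.0894555, Δλ=-1.2903411 rad; a=sin²(Δφ/2)+cosφ1·cosφ2·sin²(Δλ/2)=0.5322615647; c=2·atan2(√a, √(1-a))=1.635364311; dist=6371·c=10418.906 ≈ 10418.9 km; running total=32655.2 km
Leg 3 bearing: y=sinΔλ·cosφ2=-0.84383788, x=cosφ1·sinφ2-sinφ1·cosφ2·cosΔλ=0.53270479; θ=atan2(y, x)=-57.7363° <0 so +360° → 302.2637° ≈ 302.3°
Leg 4: φ1=0.4988203, φ2=0.7104101, Δφ=0.2115898, Δλ=-2.6400688 rad; a=sin²(Δφ/2)+cosφ1·cosφ2·sin²(Δλ/2)=0.6358783479; c=2·atan2(√a, √(1-a))=1.846014282; dist=6371·c=11760.957 ≈ 11761.0 km; running total=44416.2 km
Leg 4 bearing: y=sinΔλ·cosφ2=-0.36446325, x=cosφ1·sinφ2-sinφ1·cosφ2·cosΔλ=0.89068223; θ=atan2(y, x)=-22.2542° <0 so +360° → 337.7458° ≈ 337.7°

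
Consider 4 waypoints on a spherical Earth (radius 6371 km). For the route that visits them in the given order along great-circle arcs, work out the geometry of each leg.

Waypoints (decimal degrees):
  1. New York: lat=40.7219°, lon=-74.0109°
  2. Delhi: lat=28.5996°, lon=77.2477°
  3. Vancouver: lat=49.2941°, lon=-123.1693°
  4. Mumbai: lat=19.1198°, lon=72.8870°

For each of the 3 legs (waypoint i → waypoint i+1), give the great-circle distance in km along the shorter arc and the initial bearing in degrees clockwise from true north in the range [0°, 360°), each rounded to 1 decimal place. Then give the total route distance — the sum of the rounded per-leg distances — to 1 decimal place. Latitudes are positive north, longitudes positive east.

Leg 1: dist=11756.9 km, bearing=26.0°
Leg 2: dist=11120.2 km, bearing=13.4°
Leg 3: dist=12243.9 km, bearing=343.8°
Total: 35121.0 km

Leg 1: φ1=0.7107312, φ2=0.4991572, Δφ=-0.2115740, Δλ=2.6399606 rad; a=sin²(Δφ/2)+cosφ1·cosφ2·sin²(Δλ/2)=0.6355721250; c=2·atan2(√a, √(1-a))=1.845377943; dist=6371·c=11756.903 ≈ 11756.9 km; running total=11756.9 km
Leg 1 bearing: y=sinΔλ·cosφ2=0.42218601, x=cosφ1·sinφ2-sinφ1·cosφ2·cosΔλ=0.86500853; θ=atan2(y, x)=26.0157° ≈ 26.0°
Leg 2: φ1=0.4991572, φ2=0.8603443, Δφ=0.3611872, Δλ=-3.4979365 rad; a=sin²(Δφ/2)+cosφ1·cosφ2·sin²(Δλ/2)=0.5868771856; c=2·atan2(√a, √(1-a))=1.745437085; dist=6371·c=11120.180 ≈ 11120.2 km; running total=22877.1 km
Leg 2 bearing: y=sinΔλ·cosφ2=0.22751185, x=cosφ1·sinφ2-sinφ1·cosφ2·cosΔλ=0.95814810; θ=atan2(y, x)=13.3575° ≈ 13.4°
Leg 3: φ1=0.8603443, φ2=0.3337035, Δφ=-0.5266409, Δλ=3.4218280 rad; a=sin²(Δφ/2)+cosφ1·cosφ2·sin²(Δλ/2)=0.6719306329; c=2·atan2(√a, √(1-a))=1.921822159; dist=6371·c=12243.929 ≈ 12243.9 km; running total=35121.0 km
Leg 3 bearing: y=sinΔλ·cosφ2=-0.26132436, x=cosφ1·sinφ2-sinφ1·cosφ2·cosΔλ=0.90192517; θ=atan2(y, x)=-16.1584° <0 so +360° → 343.8416° ≈ 343.8°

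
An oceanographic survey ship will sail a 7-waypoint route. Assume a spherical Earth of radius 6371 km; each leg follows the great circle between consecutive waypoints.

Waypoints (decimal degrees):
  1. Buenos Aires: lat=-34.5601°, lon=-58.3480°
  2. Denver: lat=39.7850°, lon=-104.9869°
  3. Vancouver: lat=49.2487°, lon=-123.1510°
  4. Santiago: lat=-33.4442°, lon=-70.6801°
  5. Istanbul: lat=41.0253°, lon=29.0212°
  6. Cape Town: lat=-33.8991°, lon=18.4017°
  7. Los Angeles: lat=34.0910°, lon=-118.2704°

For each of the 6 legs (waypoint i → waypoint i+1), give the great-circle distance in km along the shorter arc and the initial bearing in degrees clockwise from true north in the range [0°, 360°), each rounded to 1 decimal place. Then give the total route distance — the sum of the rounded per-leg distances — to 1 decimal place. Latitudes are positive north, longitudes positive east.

Leg 1: dist=9551.6 km, bearing=325.9°
Leg 2: dist=1776.1 km, bearing=312.3°
Leg 3: dist=10554.2 km, bearing=138.4°
Leg 4: dist=13109.2 km, bearing=57.3°
Leg 5: dist=8401.9 km, bearing=189.1°
Leg 6: dist=16051.5 km, bearing=282.8°
Total: 59444.5 km

Leg 1: φ1=-0.6031875, φ2=0.6943792, Δφ=1.2975668, Δλ=-0.8140024 rad; a=sin²(Δφ/2)+cosφ1·cosφ2·sin²(Δλ/2)=0.4642472035; c=2·atan2(√a, √(1-a))=1.499229658; dist=6371·c=9551.592 ≈ 9551.6 km; running total=9551.6 km
Leg 1 bearing: y=sinΔλ·cosφ2=-0.55869543, x=cosφ1·sinφ2-sinφ1·cosφ2·cosΔλ=0.82628468; θ=atan2(y, x)=-34.0647° <0 so +360° → 325.9353° ≈ 325.9°
Leg 2: φ1=0.6943792, φ2=0.8595520, Δφ=0.1651727, Δλ=-0.3170234 rad; a=sin²(Δφ/2)+cosφ1·cosφ2·sin²(Δλ/2)=0.0193036657; c=2·atan2(√a, √(1-a))=0.278777123; dist=6371·c=1776.089 ≈ 1776.1 km; running total=11327.7 km
Leg 2 bearing: y=sinΔλ·cosφ2=-0.20349644, x=cosφ1·sinφ2-sinφ1·cosφ2·cosΔλ=0.18523859; θ=atan2(y, x)=-47.6891° <0 so +360° → 312.3109° ≈ 312.3°
Leg 3: φ1=0.8595520, φ2=-0.5837114, Δφ=-1.4432634, Δλ=0.9157900 rad; a=sin²(Δφ/2)+cosφ1·cosφ2·sin²(Δλ/2)=0.5428487946; c=2·atan2(√a, √(1-a))=1.656599159; dist=6371·c=10554.193 ≈ 10554.2 km; running total=21881.9 km
Leg 3 bearing: y=sinΔλ·cosφ2=0.66173416, x=cosφ1·sinφ2-sinφ1·cosφ2·cosΔλ=-0.74482469; θ=atan2(y, x)=138.3807° ≈ 138.4°
Leg 4: φ1=-0.5837114, φ2=0.7160266, Δφ=1.2997380, Δλ=1.7401160 rad; a=sin²(Δφ/2)+cosφ1·cosφ2·sin²(Δλ/2)=0.7339164629; c=2·atan2(√a, √(1-a))=2.057633560; dist=6371·c=13109.183 ≈ 13109.2 km; running total=34991.1 km
Leg 4 bearing: y=sinΔλ·cosφ2=0.74363134, x=cosφ1·sinφ2-sinφ1·cosφ2·cosΔλ=0.47764504; θ=atan2(y, x)=57.2868° ≈ 57.3°
Leg 5: φ1=0.7160266, φ2=-0.5916509, Δφ=-1.3076775, Δλ=-0.1853452 rad; a=sin²(Δφ/2)+cosφ1·cosφ2·sin²(Δλ/2)=0.3753157634; c=2·atan2(√a, √(1-a))=1.318768255; dist=6371·c=8401.873 ≈ 8401.9 km; running total=43393.0 km
Leg 5 bearing: y=sinΔλ·cosφ2=-0.15296115, x=cosφ1·sinφ2-sinφ1·cosφ2·cosΔλ=-0.95625219; θ=atan2(y, x)=-170.9120° <0 so +360° → 189.0880° ≈ 189.1°
Leg 6: φ1=-0.5916509, φ2=0.5950002, Δφ=1.1866511, Δλ=-2.3853781 rad; a=sin²(Δφ/2)+cosφ1·cosφ2·sin²(Δλ/2)=0.9063205266; c=2·atan2(√a, √(1-a))=2.519466166; dist=6371·c=16051.519 ≈ 16051.5 km; running total=59444.5 km
Leg 6 bearing: y=sinΔλ·cosφ2=-0.56825278, x=cosφ1·sinφ2-sinφ1·cosφ2·cosΔλ=0.12924123; θ=atan2(y, x)=-77.1868° <0 so +360° → 282.8132° ≈ 282.8°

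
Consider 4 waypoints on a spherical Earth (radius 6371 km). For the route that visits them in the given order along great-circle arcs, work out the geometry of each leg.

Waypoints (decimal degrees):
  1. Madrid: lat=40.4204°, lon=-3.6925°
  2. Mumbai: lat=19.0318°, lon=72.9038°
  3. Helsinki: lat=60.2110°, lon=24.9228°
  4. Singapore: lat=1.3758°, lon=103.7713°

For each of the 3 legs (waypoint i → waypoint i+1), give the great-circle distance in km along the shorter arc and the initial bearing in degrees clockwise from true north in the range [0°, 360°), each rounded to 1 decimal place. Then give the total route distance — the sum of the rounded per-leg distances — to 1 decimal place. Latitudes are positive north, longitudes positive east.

Leg 1: φ1=0.7054691, φ2=0.3321676, Δφ=-0.3733015, Δλ=1.3368576 rad; a=sin²(Δφ/2)+cosφ1·cosφ2·sin²(Δλ/2)=0.3108659119; c=2·atan2(√a, √(1-a))=1.182871581; dist=6371·c=7536.075 ≈ 7536.1 km; running total=7536.1 km
Leg 1 bearing: y=sinΔλ·cosφ2=0.91958760, x=cosφ1·sinφ2-sinφ1·cosφ2·cosΔλ=0.10616892; θ=atan2(y, x)=83.4142° ≈ 83.4°
Leg 2: φ1=0.3321676, φ2=1.0508802, Δφ=0.7187126, Δλ=-0.8374264 rad; a=sin²(Δφ/2)+cosφ1·cosφ2·sin²(Δλ/2)=0.2013116754; c=2·atan2(√a, √(1-a))=0.930570390; dist=6371·c=5928.664 ≈ 5928.7 km; running total=13464.8 km
Leg 2 bearing: y=sinΔλ·cosφ2=-0.36908956, x=cosφ1·sinφ2-sinφ1·cosφ2·cosΔλ=0.71197896; θ=atan2(y, x)=-27.4022° <0 so +360° → 332.5978° ≈ 332.6°
Leg 3: φ1=1.0508802, φ2=0.0240122, Δφ=-1.0268680, Δλ=1.3761659 rad; a=sin²(Δφ/2)+cosφ1·cosφ2·sin²(Δλ/2)=0.4415529651; c=2·atan2(√a, √(1-a))=1.453634396; dist=6371·c=9261.105 ≈ 9261.1 km; running total=22725.9 km
Leg 3 bearing: y=sinΔλ·cosφ2=0.98083638, x=cosφ1·sinφ2-sinφ1·cosφ2·cosΔλ=-0.15587099; θ=atan2(y, x)=99.0297° ≈ 99.0°

Leg 1: dist=7536.1 km, bearing=83.4°
Leg 2: dist=5928.7 km, bearing=332.6°
Leg 3: dist=9261.1 km, bearing=99.0°
Total: 22725.9 km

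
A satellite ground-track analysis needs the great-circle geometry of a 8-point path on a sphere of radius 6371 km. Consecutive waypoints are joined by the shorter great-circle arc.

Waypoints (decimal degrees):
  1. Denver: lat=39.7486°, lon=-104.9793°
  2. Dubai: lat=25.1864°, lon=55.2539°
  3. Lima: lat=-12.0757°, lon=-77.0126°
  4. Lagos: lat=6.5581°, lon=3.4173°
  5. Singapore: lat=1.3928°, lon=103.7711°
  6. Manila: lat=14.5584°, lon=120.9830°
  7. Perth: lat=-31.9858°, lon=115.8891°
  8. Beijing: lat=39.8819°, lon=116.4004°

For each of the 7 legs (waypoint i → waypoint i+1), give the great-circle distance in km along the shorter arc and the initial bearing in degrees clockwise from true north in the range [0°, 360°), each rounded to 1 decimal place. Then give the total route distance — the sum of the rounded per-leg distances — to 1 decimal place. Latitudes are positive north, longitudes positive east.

Leg 1: φ1=0.6937439, φ2=0.4395856, Δφ=-0.2541583, Δλ=2.7965969 rad; a=sin²(Δφ/2)+cosφ1·cosφ2·sin²(Δλ/2)=0.6913248900; c=2·atan2(√a, √(1-a))=1.963458984; dist=6371·c=12509.197 ≈ 12509.2 km; running total=12509.2 km
Leg 1 bearing: y=sinΔλ·cosφ2=0.30604005, x=cosφ1·sinφ2-sinφ1·cosφ2·cosΔλ=0.87173312; θ=atan2(y, x)=19.3447° ≈ 19.3°
Leg 2: φ1=0.4395856, φ2=-0.2107607, Δφ=-0.6503463, Δλ=-2.3084859 rad; a=sin²(Δφ/2)+cosφ1·cosφ2·sin²(Δλ/2)=0.8420991724; c=2·atan2(√a, √(1-a))=2.324300240; dist=6371·c=14808.117 ≈ 14808.1 km; running total=27317.3 km
Leg 2 bearing: y=sinΔλ·cosφ2=-0.72364925, x=cosφ1·sinφ2-sinφ1·cosφ2·cosΔλ=0.09057811; θ=atan2(y, x)=-82.8655° <0 so +360° → 277.1345° ≈ 277.1°
Leg 3: φ1=-0.2107607, φ2=0.1144604, Δφ=0.3252212, Δλ=1.4037666 rad; a=sin²(Δφ/2)+cosφ1·cosφ2·sin²(Δλ/2)=0.4311909005; c=2·atan2(√a, √(1-a))=1.432739997; dist=6371·c=9127.987 ≈ 9128.0 km; running total=36445.3 km
Leg 3 bearing: y=sinΔλ·cosφ2=0.97963055, x=cosφ1·sinφ2-sinφ1·cosφ2·cosΔλ=0.14623685; θ=atan2(y, x)=81.5097° ≈ 81.5°
Leg 4: φ1=0.1144604, φ2=0.0243089, Δφ=-0.0901515, Δλ=1.7515042 rad; a=sin²(Δφ/2)+cosφ1·cosφ2·sin²(Δλ/2)=0.5878605721; c=2·atan2(√a, √(1-a))=1.747434590; dist=6371·c=11132.906 ≈ 11132.9 km; running total=47578.2 km
Leg 4 bearing: y=sinΔλ·cosφ2=0.98342607, x=cosφ1·sinφ2-sinφ1·cosφ2·cosΔλ=0.04466807; θ=atan2(y, x)=87.3994° ≈ 87.4°
Leg 5: φ1=0.0243089, φ2=0.2540920, Δφ=0.2297831, Δλ=0.3004043 rad; a=sin²(Δφ/2)+cosφ1·cosφ2·sin²(Δλ/2)=0.0348082717; c=2·atan2(√a, √(1-a))=0.375338851; dist=6371·c=2391.284 ≈ 2391.3 km; running total=49969.5 km
Leg 5 bearing: y=sinΔλ·cosφ2=0.28640547, x=cosφ1·sinφ2-sinφ1·cosφ2·cosΔλ=0.22881987; θ=atan2(y, x)=51.3774° ≈ 51.4°
Leg 6: φ1=0.2540920, φ2=-0.5582575, Δφ=-0.8123495, Δλ=-0.0889053 rad; a=sin²(Δφ/2)+cosφ1·cosφ2·sin²(Δλ/2)=0.1577237576; c=2·atan2(√a, √(1-a))=0.816806711; dist=6371·c=5203.876 ≈ 5203.9 km; running total=55173.4 km
Leg 6 bearing: y=sinΔλ·cosφ2=-0.07530837, x=cosφ1·sinφ2-sinφ1·cosφ2·cosΔλ=-0.72506313; θ=atan2(y, x)=-174.0703° <0 so +360° → 185.9297° ≈ 185.9°
Leg 7: φ1=-0.5582575, φ2=0.6960705, Δφ=1.2543280, Δλ=0.0089239 rad; a=sin²(Δφ/2)+cosφ1·cosφ2·sin²(Δλ/2)=0.3444068453; c=2·atan2(√a, √(1-a))=1.254355261; dist=6371·c=7991.497 ≈ 7991.5 km; running total=63164.9 km
Leg 7 bearing: y=sinΔλ·cosφ2=0.00684780, x=cosφ1·sinφ2-sinφ1·cosφ2·cosΔλ=0.95032425; θ=atan2(y, x)=0.4129° ≈ 0.4°

Leg 1: dist=12509.2 km, bearing=19.3°
Leg 2: dist=14808.1 km, bearing=277.1°
Leg 3: dist=9128.0 km, bearing=81.5°
Leg 4: dist=11132.9 km, bearing=87.4°
Leg 5: dist=2391.3 km, bearing=51.4°
Leg 6: dist=5203.9 km, bearing=185.9°
Leg 7: dist=7991.5 km, bearing=0.4°
Total: 63164.9 km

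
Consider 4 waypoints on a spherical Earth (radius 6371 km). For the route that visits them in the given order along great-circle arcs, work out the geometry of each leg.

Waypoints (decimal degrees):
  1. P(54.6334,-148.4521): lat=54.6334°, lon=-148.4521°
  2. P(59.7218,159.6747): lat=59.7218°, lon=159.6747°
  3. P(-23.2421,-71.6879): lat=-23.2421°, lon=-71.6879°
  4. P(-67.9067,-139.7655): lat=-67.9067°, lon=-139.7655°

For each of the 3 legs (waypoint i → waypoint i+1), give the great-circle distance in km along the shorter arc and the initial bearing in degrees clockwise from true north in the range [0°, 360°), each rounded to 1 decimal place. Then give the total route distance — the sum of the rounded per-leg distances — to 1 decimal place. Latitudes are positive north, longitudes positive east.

Leg 1: φ1=0.9535327, φ2=1.0423420, Δφ=0.0888093, Δλ=5.3778272 rad; a=sin²(Δφ/2)+cosφ1·cosφ2·sin²(Δλ/2)=0.0577976407; c=2·atan2(√a, √(1-a))=0.485579316; dist=6371·c=3093.626 ≈ 3093.6 km; running total=3093.6 km
Leg 1 bearing: y=sinΔλ·cosφ2=-0.39662635, x=cosφ1·sinφ2-sinφ1·cosφ2·cosΔλ=0.24599966; θ=atan2(y, x)=-58.1916° <0 so +360° → 301.8084° ≈ 301.8°
Leg 2: φ1=1.0423420, φ2=-0.4056512, Δφ=-1.4479932, Δλ=-4.0380391 rad; a=sin²(Δφ/2)+cosφ1·cosφ2·sin²(Δλ/2)=0.8150271756; c=2·atan2(√a, √(1-a))=2.252419527; dist=6371·c=14350.165 ≈ 14350.2 km; running total=17443.8 km
Leg 2 bearing: y=sinΔλ·cosφ2=0.71772233, x=cosφ1·sinφ2-sinφ1·cosφ2·cosΔλ=0.29648976; θ=atan2(y, x)=67.5546° ≈ 67.6°
Leg 3: φ1=-0.4056512, φ2=-1.1851955, Δφ=-0.7795443, Δλ=-1.1881783 rad; a=sin²(Δφ/2)+cosφ1·cosφ2·sin²(Δλ/2)=0.2526657093; c=2·atan2(√a, √(1-a))=1.053342880; dist=6371·c=6710.847 ≈ 6710.8 km; running total=24154.6 km
Leg 3 bearing: y=sinΔλ·cosφ2=-0.34891911, x=cosφ1·sinφ2-sinφ1·cosφ2·cosΔλ=-0.79596385; θ=atan2(y, x)=-156.3293° <0 so +360° → 203.6707° ≈ 203.7°

Leg 1: dist=3093.6 km, bearing=301.8°
Leg 2: dist=14350.2 km, bearing=67.6°
Leg 3: dist=6710.8 km, bearing=203.7°
Total: 24154.6 km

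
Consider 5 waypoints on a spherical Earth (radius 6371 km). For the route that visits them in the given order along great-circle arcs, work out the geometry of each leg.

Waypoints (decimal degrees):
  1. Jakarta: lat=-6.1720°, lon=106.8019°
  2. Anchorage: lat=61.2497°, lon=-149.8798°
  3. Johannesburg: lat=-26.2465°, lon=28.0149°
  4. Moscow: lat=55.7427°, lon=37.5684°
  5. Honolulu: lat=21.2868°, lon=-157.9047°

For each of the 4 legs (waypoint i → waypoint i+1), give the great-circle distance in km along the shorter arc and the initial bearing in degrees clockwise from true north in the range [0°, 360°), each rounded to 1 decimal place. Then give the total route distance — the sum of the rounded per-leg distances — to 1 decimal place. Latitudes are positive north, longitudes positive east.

Leg 1: dist=11319.1 km, bearing=28.6°
Leg 2: dist=16119.7 km, bearing=3.3°
Leg 3: dist=9161.8 km, bearing=5.4°
Leg 4: dist=11325.8 km, bearing=14.7°
Total: 47926.4 km

Leg 1: φ1=-0.1077217, φ2=1.0690089, Δφ=1.1767307, Δλ=-4.4799408 rad; a=sin²(Δφ/2)+cosφ1·cosφ2·sin²(Δλ/2)=0.6022096733; c=2·atan2(√a, √(1-a))=1.776666818; dist=6371·c=11319.144 ≈ 11319.1 km; running total=11319.1 km
Leg 1 bearing: y=sinΔλ·cosφ2=0.46805721, x=cosφ1·sinφ2-sinφ1·cosφ2·cosΔλ=0.85972971; θ=atan2(y, x)=28.5649° ≈ 28.6°
Leg 2: φ1=1.0690089, φ2=-0.4580878, Δφ=-1.5270968, Δλ=3.1048482 rad; a=sin²(Δφ/2)+cosφ1·cosφ2·sin²(Δλ/2)=0.9094144057; c=2·atan2(√a, √(1-a))=2.530164103; dist=6371·c=16119.675 ≈ 16119.7 km; running total=27438.8 km
Leg 2 bearing: y=sinΔλ·cosφ2=0.03294864, x=cosφ1·sinφ2-sinφ1·cosφ2·cosΔλ=0.57309141; θ=atan2(y, x)=3.2905° ≈ 3.3°
Leg 3: φ1=-0.4580878, φ2=0.9728936, Δφ=1.4309815, Δλ=0.1667400 rad; a=sin²(Δφ/2)+cosφ1·cosφ2·sin²(Δλ/2)=0.4338211546; c=2·atan2(√a, √(1-a))=1.438049105; dist=6371·c=9161.811 ≈ 9161.8 km; running total=36600.6 km
Leg 3 bearing: y=sinΔλ·cosφ2=0.09342536, x=cosφ1·sinφ2-sinφ1·cosφ2·cosΔλ=0.98678931; θ=atan2(y, x)=5.4084° ≈ 5.4°
Leg 4: φ1=0.9728936, φ2=0.3715247, Δφ=-0.6013689, Δλ=-3.4116492 rad; a=sin²(Δφ/2)+cosφ1·cosφ2·sin²(Δλ/2)=0.6027195345; c=2·atan2(√a, √(1-a))=1.777708651; dist=6371·c=11325.782 ≈ 11325.8 km; running total=47926.4 km
Leg 4 bearing: y=sinΔλ·cosφ2=0.24858443, x=cosφ1·sinφ2-sinφ1·cosφ2·cosΔλ=0.94657307; θ=atan2(y, x)=14.7145° ≈ 14.7°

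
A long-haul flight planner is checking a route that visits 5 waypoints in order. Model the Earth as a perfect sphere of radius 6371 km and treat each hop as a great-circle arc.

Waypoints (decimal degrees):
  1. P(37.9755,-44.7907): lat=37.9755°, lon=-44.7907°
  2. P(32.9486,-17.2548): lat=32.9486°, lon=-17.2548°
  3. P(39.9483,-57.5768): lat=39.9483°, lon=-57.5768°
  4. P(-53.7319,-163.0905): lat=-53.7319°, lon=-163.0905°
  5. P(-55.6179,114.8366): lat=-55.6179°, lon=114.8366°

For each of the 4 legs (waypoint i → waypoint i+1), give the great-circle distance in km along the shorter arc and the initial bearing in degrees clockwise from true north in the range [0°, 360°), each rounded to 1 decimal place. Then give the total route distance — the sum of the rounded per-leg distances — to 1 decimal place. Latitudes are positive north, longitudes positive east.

Leg 1: φ1=0.6627975, φ2=0.5750616, Δφ=-0.0877360, Δλ=0.4805921 rad; a=sin²(Δφ/2)+cosφ1·cosφ2·sin²(Δλ/2)=0.0393893479; c=2·atan2(√a, √(1-a))=0.399588134; dist=6371·c=2545.776 ≈ 2545.8 km; running total=2545.8 km
Leg 1 bearing: y=sinΔλ·cosφ2=0.38794673, x=cosφ1·sinφ2-sinφ1·cosφ2·cosΔλ=-0.02913144; θ=atan2(y, x)=94.2944° ≈ 94.3°
Leg 2: φ1=0.5750616, φ2=0.6972294, Δφ=0.1221678, Δλ=-0.7037517 rad; a=sin²(Δφ/2)+cosφ1·cosφ2·sin²(Δλ/2)=0.0801465428; c=2·atan2(√a, √(1-a))=0.574053043; dist=6371·c=3657.292 ≈ 3657.3 km; running total=6203.1 km
Leg 2 bearing: y=sinΔλ·cosφ2=-0.49606912, x=cosφ1·sinφ2-sinφ1·cosφ2·cosΔλ=0.22092470; θ=atan2(y, x)=-65.9942° <0 so +360° → 294.0058° ≈ 294.0°
Leg 3: φ1=0.6972294, φ2=-0.9377986, Δφ=-1.6350279, Δλ=-1.8415615 rad; a=sin²(Δφ/2)+cosφ1·cosφ2·sin²(Δλ/2)=0.8194970454; c=2·atan2(√a, √(1-a))=2.263986166; dist=6371·c=14423.856 ≈ 14423.9 km; running total=20627.0 km
Leg 3 bearing: y=sinΔλ·cosφ2=-0.57001163, x=cosφ1·sinφ2-sinφ1·cosφ2·cosΔλ=-0.51650101; θ=atan2(y, x)=-132.1805° <0 so +360° → 227.8195° ≈ 227.8°
Leg 4: φ1=-0.9377986, φ2=-0.9707155, Δφ=-0.0329169, Δλ=4.8507430 rad; a=sin²(Δφ/2)+cosφ1·cosφ2·sin²(Δλ/2)=0.1442660394; c=2·atan2(√a, √(1-a))=0.779211402; dist=6371·c=4964.356 ≈ 4964.4 km; running total=25591.4 km
Leg 4 bearing: y=sinΔλ·cosφ2=-0.55931303, x=cosφ1·sinφ2-sinφ1·cosφ2·cosΔλ=-0.42542018; θ=atan2(y, x)=-127.2571° <0 so +360° → 232.7429° ≈ 232.7°

Leg 1: dist=2545.8 km, bearing=94.3°
Leg 2: dist=3657.3 km, bearing=294.0°
Leg 3: dist=14423.9 km, bearing=227.8°
Leg 4: dist=4964.4 km, bearing=232.7°
Total: 25591.4 km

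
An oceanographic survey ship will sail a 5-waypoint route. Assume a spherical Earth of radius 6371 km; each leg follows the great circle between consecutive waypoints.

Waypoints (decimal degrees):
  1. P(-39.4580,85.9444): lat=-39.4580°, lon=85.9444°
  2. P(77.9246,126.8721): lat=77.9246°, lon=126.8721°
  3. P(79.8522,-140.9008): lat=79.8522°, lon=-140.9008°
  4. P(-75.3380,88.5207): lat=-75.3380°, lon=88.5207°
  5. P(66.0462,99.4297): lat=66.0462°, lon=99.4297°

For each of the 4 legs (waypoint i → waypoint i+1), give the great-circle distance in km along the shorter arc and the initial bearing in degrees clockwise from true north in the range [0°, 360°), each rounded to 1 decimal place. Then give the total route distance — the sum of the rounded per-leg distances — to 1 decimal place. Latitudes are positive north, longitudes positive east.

Leg 1: dist=13339.1 km, bearing=9.1°
Leg 2: dist=1781.8 km, bearing=39.6°
Leg 3: dist=18781.4 km, bearing=267.5°
Leg 4: dist=15740.2 km, bearing=7.1°
Total: 49642.5 km

Leg 1: φ1=-0.6886720, φ2=1.3600408, Δφ=2.0487129, Δλ=0.7143231 rad; a=sin²(Δφ/2)+cosφ1·cosφ2·sin²(Δλ/2)=0.7497079642; c=2·atan2(√a, √(1-a))=2.093720806; dist=6371·c=13339.095 ≈ 13339.1 km; running total=13339.1 km
Leg 1 bearing: y=sinΔλ·cosφ2=0.13704738, x=cosφ1·sinφ2-sinφ1·cosφ2·cosΔλ=0.85545412; θ=atan2(y, x)=9.1017° ≈ 9.1°
Leg 2: φ1=1.3600408, φ2=1.3936838, Δφ=0.0336430, Δλ=-4.6735188 rad; a=sin²(Δφ/2)+cosφ1·cosφ2·sin²(Δλ/2)=0.0194282541; c=2·atan2(√a, √(1-a))=0.279681199; dist=6371·c=1781.849 ≈ 1781.8 km; running total=15120.9 km
Leg 2 bearing: y=sinΔλ·cosφ2=0.17605492, x=cosφ1·sinφ2-sinφ1·cosφ2·cosΔλ=0.21262138; θ=atan2(y, x)=39.6255° ≈ 39.6°
Leg 3: φ1=1.3936838, φ2=-1.3148962, Δφ=-2.7085800, Δλ=4.0041605 rad; a=sin²(Δφ/2)+cosφ1·cosφ2·sin²(Δλ/2)=0.9906555266; c=2·atan2(√a, √(1-a))=2.947956647; dist=6371·c=18781.432 ≈ 18781.4 km; running total=33902.3 km
Leg 3 bearing: y=sinΔλ·cosφ2=-0.19224580, x=cosφ1·sinφ2-sinφ1·cosφ2·cosΔλ=-0.00837680; θ=atan2(y, x)=-92.4950° <0 so +360° → 267.5050° ≈ 267.5°
Leg 4: φ1=-1.3148962, φ2=1.1527236, Δφ=2.4676198, Δλ=0.1903980 rad; a=sin²(Δφ/2)+cosφ1·cosφ2·sin²(Δλ/2)=0.8916027354; c=2·atan2(√a, √(1-a))=2.470600989; dist=6371·c=15740.199 ≈ 15740.2 km; running total=49642.5 km
Leg 4 bearing: y=sinΔλ·cosφ2=0.07683535, x=cosφ1·sinφ2-sinφ1·cosφ2·cosΔλ=0.61699718; θ=atan2(y, x)=7.0986° ≈ 7.1°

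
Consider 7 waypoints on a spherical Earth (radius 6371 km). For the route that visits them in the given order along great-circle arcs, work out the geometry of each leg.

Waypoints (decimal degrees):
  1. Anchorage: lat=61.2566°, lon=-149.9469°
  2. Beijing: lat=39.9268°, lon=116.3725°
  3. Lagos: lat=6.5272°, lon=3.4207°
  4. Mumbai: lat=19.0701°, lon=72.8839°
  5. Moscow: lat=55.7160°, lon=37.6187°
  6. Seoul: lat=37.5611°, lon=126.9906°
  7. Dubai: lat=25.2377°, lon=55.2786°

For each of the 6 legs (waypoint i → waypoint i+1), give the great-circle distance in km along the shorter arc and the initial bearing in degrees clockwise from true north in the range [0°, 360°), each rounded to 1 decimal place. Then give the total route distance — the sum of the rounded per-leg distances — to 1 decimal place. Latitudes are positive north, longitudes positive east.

Leg 1: dist=6380.5 km, bearing=294.7°
Leg 2: dist=11447.8 km, bearing=290.2°
Leg 3: dist=7616.5 km, bearing=72.0°
Leg 4: dist=5025.9 km, bearing=332.7°
Leg 5: dist=6608.3 km, bearing=67.0°
Leg 6: dist=6782.1 km, bearing=280.9°
Total: 43861.1 km

Leg 1: φ1=1.0691294, φ2=0.6968541, Δφ=-0.3722752, Δλ=4.6481504 rad; a=sin²(Δφ/2)+cosφ1·cosφ2·sin²(Δλ/2)=0.2304736037; c=2·atan2(√a, √(1-a))=1.001484209; dist=6371·c=6380.456 ≈ 6380.5 km; running total=6380.5 km
Leg 1 bearing: y=sinΔλ·cosφ2=-0.76528330, x=cosφ1·sinφ2-sinφ1·cosφ2·cosΔλ=0.35180044; θ=atan2(y, x)=-65.3118° <0 so +360° → 294.6882° ≈ 294.7°
Leg 2: φ1=0.6968541, φ2=0.1139211, Δφ=-0.5829330, Δλ=-1.9713808 rad; a=sin²(Δφ/2)+cosφ1·cosφ2·sin²(Δλ/2)=0.6120740989; c=2·atan2(√a, √(1-a))=1.796865233; dist=6371·c=11447.828 ≈ 11447.8 km; running total=17828.3 km
Leg 2 bearing: y=sinΔλ·cosφ2=-0.91486439, x=cosφ1·sinφ2-sinφ1·cosφ2·cosΔλ=0.33582842; θ=atan2(y, x)=-69.8428° <0 so +360° → 290.1572° ≈ 290.2°
Leg 3: φ1=0.1139211, φ2=0.3328360, Δφ=0.2189149, Δλ=1.2123615 rad; a=sin²(Δφ/2)+cosφ1·cosφ2·sin²(Δλ/2)=0.3167261955; c=2·atan2(√a, √(1-a))=1.195500686; dist=6371·c=7616.535 ≈ 7616.5 km; running total=25444.8 km
Leg 3 bearing: y=sinΔλ·cosφ2=0.88505442, x=cosφ1·sinφ2-sinφ1·cosφ2·cosΔλ=0.28691727; θ=atan2(y, x)=72.0383° ≈ 72.0°
Leg 4: φ1=0.3328360, φ2=0.9724276, Δφ=0.6395916, Δλ=-0.6154939 rad; a=sin²(Δφ/2)+cosφ1·cosφ2·sin²(Δλ/2)=0.1476792909; c=2·atan2(√a, √(1-a))=0.788878663; dist=6371·c=5025.946 ≈ 5025.9 km; running total=30470.7 km
Leg 4 bearing: y=sinΔλ·cosφ2=-0.32522522, x=cosφ1·sinφ2-sinφ1·cosφ2·cosΔλ=0.63064176; θ=atan2(y, x)=-27.2804° <0 so +360° → 332.7196° ≈ 332.7°
Leg 5: φ1=0.9724276, φ2=0.6555649, Δφ=-0.3168628, Δλ=1.5598339 rad; a=sin²(Δφ/2)+cosφ1·cosφ2·sin²(Δλ/2)=0.2457068926; c=2·atan2(√a, √(1-a))=1.037254340; dist=6371·c=6608.347 ≈ 6608.3 km; running total=37079.0 km
Leg 5 bearing: y=sinΔλ·cosφ2=0.79265608, x=cosφ1·sinφ2-sinφ1·cosφ2·cosΔλ=0.33620887; θ=atan2(y, x)=67.0155° ≈ 67.0°
Leg 6: φ1=0.6555649, φ2=0.4404810, Δφ=-0.2150839, Δλ=-1.2516105 rad; a=sin²(Δφ/2)+cosφ1·cosφ2·sin²(Δλ/2)=0.2575386228; c=2·atan2(√a, √(1-a))=1.064521487; dist=6371·c=6782.066 ≈ 6782.1 km; running total=43861.1 km
Leg 6 bearing: y=sinΔλ·cosφ2=-0.85885915, x=cosφ1·sinφ2-sinφ1·cosφ2·cosΔλ=0.16495723; θ=atan2(y, x)=-79.1279° <0 so +360° → 280.8721° ≈ 280.9°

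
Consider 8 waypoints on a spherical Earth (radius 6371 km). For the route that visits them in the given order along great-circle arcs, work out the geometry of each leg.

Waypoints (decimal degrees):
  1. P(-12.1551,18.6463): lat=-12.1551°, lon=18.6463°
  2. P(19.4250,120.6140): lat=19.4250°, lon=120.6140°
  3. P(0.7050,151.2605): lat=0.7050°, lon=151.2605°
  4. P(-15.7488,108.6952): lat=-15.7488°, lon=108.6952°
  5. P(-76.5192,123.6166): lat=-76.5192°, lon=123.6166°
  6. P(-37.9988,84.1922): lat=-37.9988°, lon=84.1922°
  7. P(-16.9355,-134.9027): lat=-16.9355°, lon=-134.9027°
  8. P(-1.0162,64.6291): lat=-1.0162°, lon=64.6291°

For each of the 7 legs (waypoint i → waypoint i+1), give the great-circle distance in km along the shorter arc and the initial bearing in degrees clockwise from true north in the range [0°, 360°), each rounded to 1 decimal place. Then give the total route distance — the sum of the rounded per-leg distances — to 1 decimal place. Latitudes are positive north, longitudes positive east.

Leg 1: dist=11691.2 km, bearing=72.9°
Leg 2: dist=3933.4 km, bearing=118.3°
Leg 3: dist=5018.5 km, bearing=246.7°
Leg 4: dist=6812.5 km, bearing=176.1°
Leg 5: dist=4694.5 km, bearing=311.9°
Leg 6: dist=12669.2 km, bearing=138.7°
Leg 7: dist=17087.6 km, bearing=228.9°
Total: 61906.9 km

Leg 1: φ1=-0.2121465, φ2=0.3390302, Δφ=0.5511767, Δλ=1.7796721 rad; a=sin²(Δφ/2)+cosφ1·cosφ2·sin²(Δλ/2)=0.6305993720; c=2·atan2(√a, √(1-a))=1.835060176; dist=6371·c=11691.168 ≈ 11691.2 km; running total=11691.2 km
Leg 1 bearing: y=sinΔλ·cosφ2=0.92257952, x=cosφ1·sinφ2-sinφ1·cosφ2·cosΔλ=0.28394058; θ=atan2(y, x)=72.8933° ≈ 72.9°
Leg 2: φ1=0.3390302, φ2=0.0123046, Δφ=-0.3267256, Δλ=0.5348823 rad; a=sin²(Δφ/2)+cosφ1·cosφ2·sin²(Δλ/2)=0.0923063408; c=2·atan2(√a, √(1-a))=0.617398406; dist=6371·c=3933.445 ≈ 3933.4 km; running total=15624.6 km
Leg 2 bearing: y=sinΔλ·cosφ2=0.50970122, x=cosφ1·sinφ2-sinφ1·cosφ2·cosΔλ=-0.27449624; θ=atan2(y, x)=118.3044° ≈ 118.3°
Leg 3: φ1=0.0123046, φ2=-0.2748684, Δφ=-0.2871730, Δλ=-0.7429046 rad; a=sin²(Δφ/2)+cosφ1·cosφ2·sin²(Δλ/2)=0.1472670945; c=2·atan2(√a, √(1-a))=0.787716161; dist=6371·c=5018.540 ≈ 5018.5 km; running total=20643.1 km
Leg 3 bearing: y=sinΔλ·cosφ2=-0.65103748, x=cosφ1·sinφ2-sinφ1·cosφ2·cosΔλ=-0.28012173; θ=atan2(y, x)=-113.2807° <0 so +360° → 246.7193° ≈ 246.7°
Leg 4: φ1=-0.2748684, φ2=-1.3355120, Δφ=-1.0606436, Δλ=0.2604276 rad; a=sin²(Δφ/2)+cosφ1·cosφ2·sin²(Δλ/2)=0.2596275741; c=2·atan2(√a, √(1-a))=1.069292359; dist=6371·c=6812.462 ≈ 6812.5 km; running total=27455.6 km
Leg 4 bearing: y=sinΔλ·cosφ2=0.06002681, x=cosφ1·sinφ2-sinφ1·cosφ2·cosΔλ=-0.87480350; θ=atan2(y, x)=176.0747° ≈ 176.1°
Leg 5: φ1=-1.3355120, φ2=-0.6632042, Δφ=0.6723078, Δλ=-0.6880856 rad; a=sin²(Δφ/2)+cosφ1·cosφ2·sin²(Δλ/2)=0.1297064431; c=2·atan2(√a, √(1-a))=0.736852656; dist=6371·c=4694.488 ≈ 4694.5 km; running total=32150.1 km
Leg 5 bearing: y=sinΔλ·cosφ2=-0.50044193, x=cosφ1·sinφ2-sinφ1·cosφ2·cosΔλ=0.44842904; θ=atan2(y, x)=-48.1376° <0 so +360° → 311.8624° ≈ 311.9°
Leg 6: φ1=-0.6632042, φ2=-0.2955802, Δφ=0.3676239, Δλ=-3.8239274 rad; a=sin²(Δφ/2)+cosφ1·cosφ2·sin²(Δλ/2)=0.7028651724; c=2·atan2(√a, √(1-a))=1.988574086; dist=6371·c=12669.206 ≈ 12669.2 km; running total=44819.3 km
Leg 6 bearing: y=sinΔλ·cosφ2=0.60325938, x=cosφ1·sinφ2-sinφ1·cosφ2·cosΔλ=-0.68663018; θ=atan2(y, x)=138.6981° ≈ 138.7°
Leg 7: φ1=-0.2955802, φ2=-0.0177360, Δφ=0.2778442, Δλ=3.4824869 rad; a=sin²(Δφ/2)+cosφ1·cosφ2·sin²(Δλ/2)=0.9481384525; c=2·atan2(√a, √(1-a))=2.682098393; dist=6371·c=17087.649 ≈ 17087.6 km; running total=61906.9 km
Leg 7 bearing: y=sinΔλ·cosφ2=-0.33427740, x=cosφ1·sinφ2-sinφ1·cosφ2·cosΔλ=-0.29145553; θ=atan2(y, x)=-131.0851° <0 so +360° → 228.9149° ≈ 228.9°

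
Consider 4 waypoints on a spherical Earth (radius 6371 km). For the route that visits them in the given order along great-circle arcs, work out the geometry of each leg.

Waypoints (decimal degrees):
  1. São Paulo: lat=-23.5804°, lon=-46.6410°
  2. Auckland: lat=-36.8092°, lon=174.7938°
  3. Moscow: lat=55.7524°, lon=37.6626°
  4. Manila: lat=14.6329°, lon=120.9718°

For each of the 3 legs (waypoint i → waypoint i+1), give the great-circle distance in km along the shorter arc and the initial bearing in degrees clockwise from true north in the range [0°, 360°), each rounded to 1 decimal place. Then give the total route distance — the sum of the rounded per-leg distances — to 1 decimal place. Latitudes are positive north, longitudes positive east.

Leg 1: dist=12018.6 km, bearing=213.9°
Leg 2: dist=16194.3 km, bearing=317.3°
Leg 3: dist=8250.8 km, bearing=87.1°
Total: 36463.7 km

Leg 1: φ1=-0.4115556, φ2=-0.6424417, Δφ=-0.2308861, Δλ=3.8647663 rad; a=sin²(Δφ/2)+cosφ1·cosφ2·sin²(Δλ/2)=0.6552204447; c=2·atan2(√a, √(1-a))=1.886453129; dist=6371·c=12018.593 ≈ 12018.6 km; running total=12018.6 km
Leg 1 bearing: y=sinΔλ·cosφ2=-0.52983421, x=cosφ1·sinφ2-sinφ1·cosφ2·cosΔλ=-0.78924151; θ=atan2(y, x)=-146.1257° <0 so +360° → 213.8743° ≈ 213.9°
Leg 2: φ1=-0.6424417, φ2=0.9730629, Δφ=1.6155047, Δλ=-2.3933909 rad; a=sin²(Δφ/2)+cosφ1·cosφ2·sin²(Δλ/2)=0.9127493483; c=2·atan2(√a, √(1-a))=2.541881538; dist=6371·c=16194.327 ≈ 16194.3 km; running total=28212.9 km
Leg 2 bearing: y=sinΔλ·cosφ2=-0.38286494, x=cosφ1·sinφ2-sinφ1·cosφ2·cosΔλ=0.41468824; θ=atan2(y, x)=-42.7150° <0 so +360° → 317.2850° ≈ 317.3°
Leg 3: φ1=0.9730629, φ2=0.2553923, Δφ=-0.7176707, Δλ=1.4540198 rad; a=sin²(Δφ/2)+cosφ1·cosφ2·sin²(Δλ/2)=0.3638672609; c=2·atan2(√a, √(1-a))=1.295049654; dist=6371·c=8250.761 ≈ 8250.8 km; running total=36463.7 km
Leg 3 bearing: y=sinΔλ·cosφ2=0.96097455, x=cosφ1·sinφ2-sinφ1·cosφ2·cosΔλ=0.04898396; θ=atan2(y, x)=87.0820° ≈ 87.1°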